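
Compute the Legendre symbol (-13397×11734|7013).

By multiplicativity, (-13397·11734|7013) = (-13397|7013)·(11734|7013).
First factor (-13397|7013):
Pull out -1: (-13397|7013) = (-1|7013)·(13397|7013). Since 7013 ≡ 1 (mod 4), (-1|7013) = +1. Now have (13397|7013).
Reduce the numerator: 13397 ≡ 6384 (mod 7013), so (13397|7013) = (6384|7013).
Factor out 2: 6384 = 2^4·399. Since 7013 ≡ 5 (mod 8), (2|7013) = -1, and (2|7013)^4 = +1. Now have (399|7013).
7013 ≡ 1 (mod 4), so quadratic reciprocity gives (399|7013) = (7013|399). Reduce: 7013 ≡ 230 (mod 399). Now have (230|399).
Factor out 2: 230 = 2·115. Since 399 ≡ 7 (mod 8), (2|399) = +1. Now have (115|399).
Both 115 ≡ 3 and 399 ≡ 3 (mod 4), so reciprocity gives (115|399) = -(399|115). Reduce: 399 ≡ 54 (mod 115). Now have -(54|115).
Factor out 2: 54 = 2·27. Since 115 ≡ 3 (mod 8), (2|115) = -1. Now have (27|115).
Both 27 ≡ 3 and 115 ≡ 3 (mod 4), so reciprocity gives (27|115) = -(115|27). Reduce: 115 ≡ 7 (mod 27). Now have -(7|27).
Both 7 ≡ 3 and 27 ≡ 3 (mod 4), so reciprocity gives (7|27) = -(27|7). Reduce: 27 ≡ 6 (mod 7). Now have (6|7).
Factor out 2: 6 = 2·3. Since 7 ≡ 7 (mod 8), (2|7) = +1. Now have (3|7).
Both 3 ≡ 3 and 7 ≡ 3 (mod 4), so reciprocity gives (3|7) = -(7|3). Reduce: 7 ≡ 1 (mod 3). Now have -(1|3).
(1|3) = 1. Collecting the sign factors: -1.
Second factor (11734|7013):
Reduce the numerator: 11734 ≡ 4721 (mod 7013), so (11734|7013) = (4721|7013).
4721 ≡ 1 (mod 4), so quadratic reciprocity gives (4721|7013) = (7013|4721). Reduce: 7013 ≡ 2292 (mod 4721). Now have (2292|4721).
Factor out 2: 2292 = 2^2·573. Since 4721 ≡ 1 (mod 8), (2|4721) = +1, and (2|4721)^2 = +1. Now have (573|4721).
573 ≡ 1 (mod 4), so quadratic reciprocity gives (573|4721) = (4721|573). Reduce: 4721 ≡ 137 (mod 573). Now have (137|573).
137 ≡ 1 (mod 4), so quadratic reciprocity gives (137|573) = (573|137). Reduce: 573 ≡ 25 (mod 137). Now have (25|137).
25 ≡ 1 (mod 4), so quadratic reciprocity gives (25|137) = (137|25). Reduce: 137 ≡ 12 (mod 25). Now have (12|25).
Factor out 2: 12 = 2^2·3. Since 25 ≡ 1 (mod 8), (2|25) = +1, and (2|25)^2 = +1. Now have (3|25).
25 ≡ 1 (mod 4), so quadratic reciprocity gives (3|25) = (25|3). Reduce: 25 ≡ 1 (mod 3). Now have (1|3).
(1|3) = 1. Collecting the sign factors: 1.
Product: (-1)·(1) = -1.

-1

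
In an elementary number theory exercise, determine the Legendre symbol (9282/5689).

-1

Reduce the numerator: 9282 ≡ 3593 (mod 5689), so (9282/5689) = (3593/5689).
3593 ≡ 1 (mod 4), so quadratic reciprocity gives (3593/5689) = (5689/3593). Reduce: 5689 ≡ 2096 (mod 3593). Now have (2096/3593).
Factor out 2: 2096 = 2^4·131. Since 3593 ≡ 1 (mod 8), (2/3593) = +1, and (2/3593)^4 = +1. Now have (131/3593).
3593 ≡ 1 (mod 4), so quadratic reciprocity gives (131/3593) = (3593/131). Reduce: 3593 ≡ 56 (mod 131). Now have (56/131).
Factor out 2: 56 = 2^3·7. Since 131 ≡ 3 (mod 8), (2/131) = -1, and (2/131)^3 = -1. Now have -(7/131).
Both 7 ≡ 3 and 131 ≡ 3 (mod 4), so reciprocity gives (7/131) = -(131/7). Reduce: 131 ≡ 5 (mod 7). Now have (5/7).
5 ≡ 1 (mod 4), so quadratic reciprocity gives (5/7) = (7/5). Reduce: 7 ≡ 2 (mod 5). Now have (2/5).
Factor out 2: 2 = 2. Since 5 ≡ 5 (mod 8), (2/5) = -1. Now have -(1/5).
(1/5) = 1. Collecting the sign factors: -1.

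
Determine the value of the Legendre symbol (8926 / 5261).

-1

(8926 / 5261)
  = (3665 / 5261)    [8926 ≡ 3665 mod 5261]
  = (5261 / 3665)    [QR: 3665 ≡ 1 mod 4, sign kept]
  = (1596 / 3665)    [5261 ≡ 1596 mod 3665]
  = (399 / 3665)    [3665 ≡ 1 mod 8 ⇒ (2 / 3665)^2 = +1]
  = (3665 / 399)    [QR: 3665 ≡ 1 mod 4, sign kept]
  = (74 / 399)    [3665 ≡ 74 mod 399]
  = (37 / 399)    [399 ≡ 7 mod 8 ⇒ (2 / 399) = +1]
  = (399 / 37)    [QR: 37 ≡ 1 mod 4, sign kept]
  = (29 / 37)    [399 ≡ 29 mod 37]
  = (37 / 29)    [QR: 29 ≡ 1 mod 4, sign kept]
  = (8 / 29)    [37 ≡ 8 mod 29]
  = -(1 / 29)    [29 ≡ 5 mod 8 ⇒ (2 / 29)^3 = -1]
  = -1    [(1 / 29) = 1]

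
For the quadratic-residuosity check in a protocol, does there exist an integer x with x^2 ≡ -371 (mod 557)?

no

Pull out -1: (-371|557) = (-1|557)·(371|557). Since 557 ≡ 1 (mod 4), (-1|557) = +1. Now have (371|557).
557 ≡ 1 (mod 4), so quadratic reciprocity gives (371|557) = (557|371). Reduce: 557 ≡ 186 (mod 371). Now have (186|371).
Factor out 2: 186 = 2·93. Since 371 ≡ 3 (mod 8), (2|371) = -1. Now have -(93|371).
93 ≡ 1 (mod 4), so quadratic reciprocity gives (93|371) = (371|93). Reduce: 371 ≡ 92 (mod 93). Now have -(92|93).
Factor out 2: 92 = 2^2·23. Since 93 ≡ 5 (mod 8), (2|93) = -1, and (2|93)^2 = +1. Now have -(23|93).
93 ≡ 1 (mod 4), so quadratic reciprocity gives (23|93) = (93|23). Reduce: 93 ≡ 1 (mod 23). Now have -(1|23).
(1|23) = 1. Collecting the sign factors: -1.
(-371|557) = -1, and 557 is prime, so -371 is not a quadratic residue mod 557.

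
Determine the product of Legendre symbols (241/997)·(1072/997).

By multiplicativity, (241·1072/997) = (241/997)·(1072/997).
First factor (241/997):
241 ≡ 1 (mod 4), so quadratic reciprocity gives (241/997) = (997/241). Reduce: 997 ≡ 33 (mod 241). Now have (33/241).
33 ≡ 1 (mod 4), so quadratic reciprocity gives (33/241) = (241/33). Reduce: 241 ≡ 10 (mod 33). Now have (10/33).
Factor out 2: 10 = 2·5. Since 33 ≡ 1 (mod 8), (2/33) = +1. Now have (5/33).
5 ≡ 1 (mod 4), so quadratic reciprocity gives (5/33) = (33/5). Reduce: 33 ≡ 3 (mod 5). Now have (3/5).
5 ≡ 1 (mod 4), so quadratic reciprocity gives (3/5) = (5/3). Reduce: 5 ≡ 2 (mod 3). Now have (2/3).
Factor out 2: 2 = 2. Since 3 ≡ 3 (mod 8), (2/3) = -1. Now have -(1/3).
(1/3) = 1. Collecting the sign factors: -1.
Second factor (1072/997):
Reduce the numerator: 1072 ≡ 75 (mod 997), so (1072/997) = (75/997).
997 ≡ 1 (mod 4), so quadratic reciprocity gives (75/997) = (997/75). Reduce: 997 ≡ 22 (mod 75). Now have (22/75).
Factor out 2: 22 = 2·11. Since 75 ≡ 3 (mod 8), (2/75) = -1. Now have -(11/75).
Both 11 ≡ 3 and 75 ≡ 3 (mod 4), so reciprocity gives (11/75) = -(75/11). Reduce: 75 ≡ 9 (mod 11). Now have (9/11).
9 ≡ 1 (mod 4), so quadratic reciprocity gives (9/11) = (11/9). Reduce: 11 ≡ 2 (mod 9). Now have (2/9).
Factor out 2: 2 = 2. Since 9 ≡ 1 (mod 8), (2/9) = +1. Now have (1/9).
(1/9) = 1. Collecting the sign factors: 1.
Product: (-1)·(1) = -1.

-1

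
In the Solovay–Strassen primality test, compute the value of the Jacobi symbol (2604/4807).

Factor out 2: 2604 = 2^2·651. Since 4807 ≡ 7 (mod 8), (2/4807) = +1, and (2/4807)^2 = +1. Now have (651/4807).
Both 651 ≡ 3 and 4807 ≡ 3 (mod 4), so reciprocity gives (651/4807) = -(4807/651). Reduce: 4807 ≡ 250 (mod 651). Now have -(250/651).
Factor out 2: 250 = 2·125. Since 651 ≡ 3 (mod 8), (2/651) = -1. Now have (125/651).
125 ≡ 1 (mod 4), so quadratic reciprocity gives (125/651) = (651/125). Reduce: 651 ≡ 26 (mod 125). Now have (26/125).
Factor out 2: 26 = 2·13. Since 125 ≡ 5 (mod 8), (2/125) = -1. Now have -(13/125).
13 ≡ 1 (mod 4), so quadratic reciprocity gives (13/125) = (125/13). Reduce: 125 ≡ 8 (mod 13). Now have -(8/13).
Factor out 2: 8 = 2^3. Since 13 ≡ 5 (mod 8), (2/13) = -1, and (2/13)^3 = -1. Now have (1/13).
(1/13) = 1. Collecting the sign factors: 1.

1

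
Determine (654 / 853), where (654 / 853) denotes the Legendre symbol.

1

(654 / 853)
  = -(327 / 853)    [853 ≡ 5 mod 8 ⇒ (2 / 853) = -1]
  = -(853 / 327)    [QR: 853 ≡ 1 mod 4, sign kept]
  = -(199 / 327)    [853 ≡ 199 mod 327]
  = (327 / 199)    [QR: both ≡ 3 mod 4, sign flips]
  = (128 / 199)    [327 ≡ 128 mod 199]
  = (1 / 199)    [199 ≡ 7 mod 8 ⇒ (2 / 199)^7 = +1]
  = 1    [(1 / 199) = 1]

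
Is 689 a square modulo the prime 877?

(689/877)
  = (877/689)    [QR: 689 ≡ 1 mod 4, sign kept]
  = (188/689)    [877 ≡ 188 mod 689]
  = (47/689)    [689 ≡ 1 mod 8 ⇒ (2/689)^2 = +1]
  = (689/47)    [QR: 689 ≡ 1 mod 4, sign kept]
  = (31/47)    [689 ≡ 31 mod 47]
  = -(47/31)    [QR: both ≡ 3 mod 4, sign flips]
  = -(16/31)    [47 ≡ 16 mod 31]
  = -(1/31)    [31 ≡ 7 mod 8 ⇒ (2/31)^4 = +1]
  = -1    [(1/31) = 1]
The Legendre symbol is -1, so x^2 ≡ 689 (mod 877) has no solution.

no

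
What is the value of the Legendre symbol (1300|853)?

(1300|853)
  = (447|853)    [1300 ≡ 447 mod 853]
  = (853|447)    [QR: 853 ≡ 1 mod 4, sign kept]
  = (406|447)    [853 ≡ 406 mod 447]
  = (203|447)    [447 ≡ 7 mod 8 ⇒ (2|447) = +1]
  = -(447|203)    [QR: both ≡ 3 mod 4, sign flips]
  = -(41|203)    [447 ≡ 41 mod 203]
  = -(203|41)    [QR: 41 ≡ 1 mod 4, sign kept]
  = -(39|41)    [203 ≡ 39 mod 41]
  = -(41|39)    [QR: 41 ≡ 1 mod 4, sign kept]
  = -(2|39)    [41 ≡ 2 mod 39]
  = -(1|39)    [39 ≡ 7 mod 8 ⇒ (2|39) = +1]
  = -1    [(1|39) = 1]

-1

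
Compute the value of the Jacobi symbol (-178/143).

1

(-178/143)
  = (108/143)    [-178 ≡ 108 mod 143]
  = (27/143)    [143 ≡ 7 mod 8 ⇒ (2/143)^2 = +1]
  = -(143/27)    [QR: both ≡ 3 mod 4, sign flips]
  = -(8/27)    [143 ≡ 8 mod 27]
  = (1/27)    [27 ≡ 3 mod 8 ⇒ (2/27)^3 = -1]
  = 1    [(1/27) = 1]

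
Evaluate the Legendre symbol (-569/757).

-1

Reduce the numerator: -569 ≡ 188 (mod 757), so (-569/757) = (188/757).
Factor out 2: 188 = 2^2·47. Since 757 ≡ 5 (mod 8), (2/757) = -1, and (2/757)^2 = +1. Now have (47/757).
757 ≡ 1 (mod 4), so quadratic reciprocity gives (47/757) = (757/47). Reduce: 757 ≡ 5 (mod 47). Now have (5/47).
5 ≡ 1 (mod 4), so quadratic reciprocity gives (5/47) = (47/5). Reduce: 47 ≡ 2 (mod 5). Now have (2/5).
Factor out 2: 2 = 2. Since 5 ≡ 5 (mod 8), (2/5) = -1. Now have -(1/5).
(1/5) = 1. Collecting the sign factors: -1.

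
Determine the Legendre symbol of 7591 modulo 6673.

(7591/6673)
  = (918/6673)    [7591 ≡ 918 mod 6673]
  = (459/6673)    [6673 ≡ 1 mod 8 ⇒ (2/6673) = +1]
  = (6673/459)    [QR: 6673 ≡ 1 mod 4, sign kept]
  = (247/459)    [6673 ≡ 247 mod 459]
  = -(459/247)    [QR: both ≡ 3 mod 4, sign flips]
  = -(212/247)    [459 ≡ 212 mod 247]
  = -(53/247)    [247 ≡ 7 mod 8 ⇒ (2/247)^2 = +1]
  = -(247/53)    [QR: 53 ≡ 1 mod 4, sign kept]
  = -(35/53)    [247 ≡ 35 mod 53]
  = -(53/35)    [QR: 53 ≡ 1 mod 4, sign kept]
  = -(18/35)    [53 ≡ 18 mod 35]
  = (9/35)    [35 ≡ 3 mod 8 ⇒ (2/35) = -1]
  = (35/9)    [QR: 9 ≡ 1 mod 4, sign kept]
  = (8/9)    [35 ≡ 8 mod 9]
  = (1/9)    [9 ≡ 1 mod 8 ⇒ (2/9)^3 = +1]
  = 1    [(1/9) = 1]

1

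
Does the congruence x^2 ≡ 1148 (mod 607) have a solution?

yes

Reduce the numerator: 1148 ≡ 541 (mod 607), so (1148/607) = (541/607).
541 ≡ 1 (mod 4), so quadratic reciprocity gives (541/607) = (607/541). Reduce: 607 ≡ 66 (mod 541). Now have (66/541).
Factor out 2: 66 = 2·33. Since 541 ≡ 5 (mod 8), (2/541) = -1. Now have -(33/541).
33 ≡ 1 (mod 4), so quadratic reciprocity gives (33/541) = (541/33). Reduce: 541 ≡ 13 (mod 33). Now have -(13/33).
13 ≡ 1 (mod 4), so quadratic reciprocity gives (13/33) = (33/13). Reduce: 33 ≡ 7 (mod 13). Now have -(7/13).
13 ≡ 1 (mod 4), so quadratic reciprocity gives (7/13) = (13/7). Reduce: 13 ≡ 6 (mod 7). Now have -(6/7).
Factor out 2: 6 = 2·3. Since 7 ≡ 7 (mod 8), (2/7) = +1. Now have -(3/7).
Both 3 ≡ 3 and 7 ≡ 3 (mod 4), so reciprocity gives (3/7) = -(7/3). Reduce: 7 ≡ 1 (mod 3). Now have (1/3).
(1/3) = 1. Collecting the sign factors: 1.
The Legendre symbol is 1, so x^2 ≡ 1148 (mod 607) has solution.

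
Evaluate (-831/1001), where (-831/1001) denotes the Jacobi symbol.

1

Reduce the numerator: -831 ≡ 170 (mod 1001), so (-831/1001) = (170/1001).
Factor out 2: 170 = 2·85. Since 1001 ≡ 1 (mod 8), (2/1001) = +1. Now have (85/1001).
85 ≡ 1 (mod 4), so quadratic reciprocity gives (85/1001) = (1001/85). Reduce: 1001 ≡ 66 (mod 85). Now have (66/85).
Factor out 2: 66 = 2·33. Since 85 ≡ 5 (mod 8), (2/85) = -1. Now have -(33/85).
33 ≡ 1 (mod 4), so quadratic reciprocity gives (33/85) = (85/33). Reduce: 85 ≡ 19 (mod 33). Now have -(19/33).
33 ≡ 1 (mod 4), so quadratic reciprocity gives (19/33) = (33/19). Reduce: 33 ≡ 14 (mod 19). Now have -(14/19).
Factor out 2: 14 = 2·7. Since 19 ≡ 3 (mod 8), (2/19) = -1. Now have (7/19).
Both 7 ≡ 3 and 19 ≡ 3 (mod 4), so reciprocity gives (7/19) = -(19/7). Reduce: 19 ≡ 5 (mod 7). Now have -(5/7).
5 ≡ 1 (mod 4), so quadratic reciprocity gives (5/7) = (7/5). Reduce: 7 ≡ 2 (mod 5). Now have -(2/5).
Factor out 2: 2 = 2. Since 5 ≡ 5 (mod 8), (2/5) = -1. Now have (1/5).
(1/5) = 1. Collecting the sign factors: 1.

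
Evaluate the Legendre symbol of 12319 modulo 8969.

-1

Reduce the numerator: 12319 ≡ 3350 (mod 8969), so (12319/8969) = (3350/8969).
Factor out 2: 3350 = 2·1675. Since 8969 ≡ 1 (mod 8), (2/8969) = +1. Now have (1675/8969).
8969 ≡ 1 (mod 4), so quadratic reciprocity gives (1675/8969) = (8969/1675). Reduce: 8969 ≡ 594 (mod 1675). Now have (594/1675).
Factor out 2: 594 = 2·297. Since 1675 ≡ 3 (mod 8), (2/1675) = -1. Now have -(297/1675).
297 ≡ 1 (mod 4), so quadratic reciprocity gives (297/1675) = (1675/297). Reduce: 1675 ≡ 190 (mod 297). Now have -(190/297).
Factor out 2: 190 = 2·95. Since 297 ≡ 1 (mod 8), (2/297) = +1. Now have -(95/297).
297 ≡ 1 (mod 4), so quadratic reciprocity gives (95/297) = (297/95). Reduce: 297 ≡ 12 (mod 95). Now have -(12/95).
Factor out 2: 12 = 2^2·3. Since 95 ≡ 7 (mod 8), (2/95) = +1, and (2/95)^2 = +1. Now have -(3/95).
Both 3 ≡ 3 and 95 ≡ 3 (mod 4), so reciprocity gives (3/95) = -(95/3). Reduce: 95 ≡ 2 (mod 3). Now have (2/3).
Factor out 2: 2 = 2. Since 3 ≡ 3 (mod 8), (2/3) = -1. Now have -(1/3).
(1/3) = 1. Collecting the sign factors: -1.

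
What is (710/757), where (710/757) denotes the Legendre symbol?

-1

Factor out 2: 710 = 2·355. Since 757 ≡ 5 (mod 8), (2/757) = -1. Now have -(355/757).
757 ≡ 1 (mod 4), so quadratic reciprocity gives (355/757) = (757/355). Reduce: 757 ≡ 47 (mod 355). Now have -(47/355).
Both 47 ≡ 3 and 355 ≡ 3 (mod 4), so reciprocity gives (47/355) = -(355/47). Reduce: 355 ≡ 26 (mod 47). Now have (26/47).
Factor out 2: 26 = 2·13. Since 47 ≡ 7 (mod 8), (2/47) = +1. Now have (13/47).
13 ≡ 1 (mod 4), so quadratic reciprocity gives (13/47) = (47/13). Reduce: 47 ≡ 8 (mod 13). Now have (8/13).
Factor out 2: 8 = 2^3. Since 13 ≡ 5 (mod 8), (2/13) = -1, and (2/13)^3 = -1. Now have -(1/13).
(1/13) = 1. Collecting the sign factors: -1.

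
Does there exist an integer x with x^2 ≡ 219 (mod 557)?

557 ≡ 1 (mod 4), so quadratic reciprocity gives (219|557) = (557|219). Reduce: 557 ≡ 119 (mod 219). Now have (119|219).
Both 119 ≡ 3 and 219 ≡ 3 (mod 4), so reciprocity gives (119|219) = -(219|119). Reduce: 219 ≡ 100 (mod 119). Now have -(100|119).
Factor out 2: 100 = 2^2·25. Since 119 ≡ 7 (mod 8), (2|119) = +1, and (2|119)^2 = +1. Now have -(25|119).
25 ≡ 1 (mod 4), so quadratic reciprocity gives (25|119) = (119|25). Reduce: 119 ≡ 19 (mod 25). Now have -(19|25).
25 ≡ 1 (mod 4), so quadratic reciprocity gives (19|25) = (25|19). Reduce: 25 ≡ 6 (mod 19). Now have -(6|19).
Factor out 2: 6 = 2·3. Since 19 ≡ 3 (mod 8), (2|19) = -1. Now have (3|19).
Both 3 ≡ 3 and 19 ≡ 3 (mod 4), so reciprocity gives (3|19) = -(19|3). Reduce: 19 ≡ 1 (mod 3). Now have -(1|3).
(1|3) = 1. Collecting the sign factors: -1.
(219|557) = -1, and 557 is prime, so 219 is not a quadratic residue mod 557.

no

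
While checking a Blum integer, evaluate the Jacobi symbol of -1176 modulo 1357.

-1

(-1176|1357)
  = (1176|1357)    [1357 ≡ 1 mod 4 ⇒ (-1|1357) = +1]
  = -(147|1357)    [1357 ≡ 5 mod 8 ⇒ (2|1357)^3 = -1]
  = -(1357|147)    [QR: 1357 ≡ 1 mod 4, sign kept]
  = -(34|147)    [1357 ≡ 34 mod 147]
  = (17|147)    [147 ≡ 3 mod 8 ⇒ (2|147) = -1]
  = (147|17)    [QR: 17 ≡ 1 mod 4, sign kept]
  = (11|17)    [147 ≡ 11 mod 17]
  = (17|11)    [QR: 17 ≡ 1 mod 4, sign kept]
  = (6|11)    [17 ≡ 6 mod 11]
  = -(3|11)    [11 ≡ 3 mod 8 ⇒ (2|11) = -1]
  = (11|3)    [QR: both ≡ 3 mod 4, sign flips]
  = (2|3)    [11 ≡ 2 mod 3]
  = -(1|3)    [3 ≡ 3 mod 8 ⇒ (2|3) = -1]
  = -1    [(1|3) = 1]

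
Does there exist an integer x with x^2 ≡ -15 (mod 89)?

no

Reduce the numerator: -15 ≡ 74 (mod 89), so (-15|89) = (74|89).
Factor out 2: 74 = 2·37. Since 89 ≡ 1 (mod 8), (2|89) = +1. Now have (37|89).
37 ≡ 1 (mod 4), so quadratic reciprocity gives (37|89) = (89|37). Reduce: 89 ≡ 15 (mod 37). Now have (15|37).
37 ≡ 1 (mod 4), so quadratic reciprocity gives (15|37) = (37|15). Reduce: 37 ≡ 7 (mod 15). Now have (7|15).
Both 7 ≡ 3 and 15 ≡ 3 (mod 4), so reciprocity gives (7|15) = -(15|7). Reduce: 15 ≡ 1 (mod 7). Now have -(1|7).
(1|7) = 1. Collecting the sign factors: -1.
The Legendre symbol is -1, so x^2 ≡ -15 (mod 89) has no solution.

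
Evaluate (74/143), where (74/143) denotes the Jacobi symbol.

(74/143)
  = (37/143)    [143 ≡ 7 mod 8 ⇒ (2/143) = +1]
  = (143/37)    [QR: 37 ≡ 1 mod 4, sign kept]
  = (32/37)    [143 ≡ 32 mod 37]
  = -(1/37)    [37 ≡ 5 mod 8 ⇒ (2/37)^5 = -1]
  = -1    [(1/37) = 1]

-1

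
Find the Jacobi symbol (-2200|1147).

-1

Reduce the numerator: -2200 ≡ 94 (mod 1147), so (-2200|1147) = (94|1147).
Factor out 2: 94 = 2·47. Since 1147 ≡ 3 (mod 8), (2|1147) = -1. Now have -(47|1147).
Both 47 ≡ 3 and 1147 ≡ 3 (mod 4), so reciprocity gives (47|1147) = -(1147|47). Reduce: 1147 ≡ 19 (mod 47). Now have (19|47).
Both 19 ≡ 3 and 47 ≡ 3 (mod 4), so reciprocity gives (19|47) = -(47|19). Reduce: 47 ≡ 9 (mod 19). Now have -(9|19).
9 ≡ 1 (mod 4), so quadratic reciprocity gives (9|19) = (19|9). Reduce: 19 ≡ 1 (mod 9). Now have -(1|9).
(1|9) = 1. Collecting the sign factors: -1.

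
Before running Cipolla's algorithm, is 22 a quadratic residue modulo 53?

Factor out 2: 22 = 2·11. Since 53 ≡ 5 (mod 8), (2|53) = -1. Now have -(11|53).
53 ≡ 1 (mod 4), so quadratic reciprocity gives (11|53) = (53|11). Reduce: 53 ≡ 9 (mod 11). Now have -(9|11).
9 ≡ 1 (mod 4), so quadratic reciprocity gives (9|11) = (11|9). Reduce: 11 ≡ 2 (mod 9). Now have -(2|9).
Factor out 2: 2 = 2. Since 9 ≡ 1 (mod 8), (2|9) = +1. Now have -(1|9).
(1|9) = 1. Collecting the sign factors: -1.
The Legendre symbol is -1, so x^2 ≡ 22 (mod 53) has no solution.

no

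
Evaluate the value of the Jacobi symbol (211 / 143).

Reduce the numerator: 211 ≡ 68 (mod 143), so (211 / 143) = (68 / 143).
Factor out 2: 68 = 2^2·17. Since 143 ≡ 7 (mod 8), (2 / 143) = +1, and (2 / 143)^2 = +1. Now have (17 / 143).
17 ≡ 1 (mod 4), so quadratic reciprocity gives (17 / 143) = (143 / 17). Reduce: 143 ≡ 7 (mod 17). Now have (7 / 17).
17 ≡ 1 (mod 4), so quadratic reciprocity gives (7 / 17) = (17 / 7). Reduce: 17 ≡ 3 (mod 7). Now have (3 / 7).
Both 3 ≡ 3 and 7 ≡ 3 (mod 4), so reciprocity gives (3 / 7) = -(7 / 3). Reduce: 7 ≡ 1 (mod 3). Now have -(1 / 3).
(1 / 3) = 1. Collecting the sign factors: -1.

-1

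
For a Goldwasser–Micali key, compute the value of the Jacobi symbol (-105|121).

1

(-105|121)
  = (16|121)    [-105 ≡ 16 mod 121]
  = (1|121)    [121 ≡ 1 mod 8 ⇒ (2|121)^4 = +1]
  = 1    [(1|121) = 1]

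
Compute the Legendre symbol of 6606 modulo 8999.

(6606|8999)
  = (3303|8999)    [8999 ≡ 7 mod 8 ⇒ (2|8999) = +1]
  = -(8999|3303)    [QR: both ≡ 3 mod 4, sign flips]
  = -(2393|3303)    [8999 ≡ 2393 mod 3303]
  = -(3303|2393)    [QR: 2393 ≡ 1 mod 4, sign kept]
  = -(910|2393)    [3303 ≡ 910 mod 2393]
  = -(455|2393)    [2393 ≡ 1 mod 8 ⇒ (2|2393) = +1]
  = -(2393|455)    [QR: 2393 ≡ 1 mod 4, sign kept]
  = -(118|455)    [2393 ≡ 118 mod 455]
  = -(59|455)    [455 ≡ 7 mod 8 ⇒ (2|455) = +1]
  = (455|59)    [QR: both ≡ 3 mod 4, sign flips]
  = (42|59)    [455 ≡ 42 mod 59]
  = -(21|59)    [59 ≡ 3 mod 8 ⇒ (2|59) = -1]
  = -(59|21)    [QR: 21 ≡ 1 mod 4, sign kept]
  = -(17|21)    [59 ≡ 17 mod 21]
  = -(21|17)    [QR: 17 ≡ 1 mod 4, sign kept]
  = -(4|17)    [21 ≡ 4 mod 17]
  = -(1|17)    [17 ≡ 1 mod 8 ⇒ (2|17)^2 = +1]
  = -1    [(1|17) = 1]

-1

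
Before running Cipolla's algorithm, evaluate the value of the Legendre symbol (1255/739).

(1255/739)
  = (516/739)    [1255 ≡ 516 mod 739]
  = (129/739)    [739 ≡ 3 mod 8 ⇒ (2/739)^2 = +1]
  = (739/129)    [QR: 129 ≡ 1 mod 4, sign kept]
  = (94/129)    [739 ≡ 94 mod 129]
  = (47/129)    [129 ≡ 1 mod 8 ⇒ (2/129) = +1]
  = (129/47)    [QR: 129 ≡ 1 mod 4, sign kept]
  = (35/47)    [129 ≡ 35 mod 47]
  = -(47/35)    [QR: both ≡ 3 mod 4, sign flips]
  = -(12/35)    [47 ≡ 12 mod 35]
  = -(3/35)    [35 ≡ 3 mod 8 ⇒ (2/35)^2 = +1]
  = (35/3)    [QR: both ≡ 3 mod 4, sign flips]
  = (2/3)    [35 ≡ 2 mod 3]
  = -(1/3)    [3 ≡ 3 mod 8 ⇒ (2/3) = -1]
  = -1    [(1/3) = 1]

-1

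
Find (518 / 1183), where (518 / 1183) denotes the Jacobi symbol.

0

Factor out 2: 518 = 2·259. Since 1183 ≡ 7 (mod 8), (2 / 1183) = +1. Now have (259 / 1183).
Both 259 ≡ 3 and 1183 ≡ 3 (mod 4), so reciprocity gives (259 / 1183) = -(1183 / 259). Reduce: 1183 ≡ 147 (mod 259). Now have -(147 / 259).
Both 147 ≡ 3 and 259 ≡ 3 (mod 4), so reciprocity gives (147 / 259) = -(259 / 147). Reduce: 259 ≡ 112 (mod 147). Now have (112 / 147).
Factor out 2: 112 = 2^4·7. Since 147 ≡ 3 (mod 8), (2 / 147) = -1, and (2 / 147)^4 = +1. Now have (7 / 147).
Both 7 ≡ 3 and 147 ≡ 3 (mod 4), so reciprocity gives (7 / 147) = -(147 / 7). Reduce: 147 ≡ 0 (mod 7). Now have -(0 / 7).
The numerator is now 0 with denominator 7 > 1: the symbol is 0.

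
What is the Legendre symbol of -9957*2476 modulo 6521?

By multiplicativity, (-9957·2476|6521) = (-9957|6521)·(2476|6521).
First factor (-9957|6521):
(-9957|6521)
  = (3085|6521)    [-9957 ≡ 3085 mod 6521]
  = (6521|3085)    [QR: 3085 ≡ 1 mod 4, sign kept]
  = (351|3085)    [6521 ≡ 351 mod 3085]
  = (3085|351)    [QR: 3085 ≡ 1 mod 4, sign kept]
  = (277|351)    [3085 ≡ 277 mod 351]
  = (351|277)    [QR: 277 ≡ 1 mod 4, sign kept]
  = (74|277)    [351 ≡ 74 mod 277]
  = -(37|277)    [277 ≡ 5 mod 8 ⇒ (2|277) = -1]
  = -(277|37)    [QR: 37 ≡ 1 mod 4, sign kept]
  = -(18|37)    [277 ≡ 18 mod 37]
  = (9|37)    [37 ≡ 5 mod 8 ⇒ (2|37) = -1]
  = (37|9)    [QR: 9 ≡ 1 mod 4, sign kept]
  = (1|9)    [37 ≡ 1 mod 9]
  = 1    [(1|9) = 1]
Second factor (2476|6521):
(2476|6521)
  = (619|6521)    [6521 ≡ 1 mod 8 ⇒ (2|6521)^2 = +1]
  = (6521|619)    [QR: 6521 ≡ 1 mod 4, sign kept]
  = (331|619)    [6521 ≡ 331 mod 619]
  = -(619|331)    [QR: both ≡ 3 mod 4, sign flips]
  = -(288|331)    [619 ≡ 288 mod 331]
  = (9|331)    [331 ≡ 3 mod 8 ⇒ (2|331)^5 = -1]
  = (331|9)    [QR: 9 ≡ 1 mod 4, sign kept]
  = (7|9)    [331 ≡ 7 mod 9]
  = (9|7)    [QR: 9 ≡ 1 mod 4, sign kept]
  = (2|7)    [9 ≡ 2 mod 7]
  = (1|7)    [7 ≡ 7 mod 8 ⇒ (2|7) = +1]
  = 1    [(1|7) = 1]
Product: (1)·(1) = 1.

1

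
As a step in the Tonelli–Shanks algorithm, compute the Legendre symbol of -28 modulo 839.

Reduce the numerator: -28 ≡ 811 (mod 839), so (-28 / 839) = (811 / 839).
Both 811 ≡ 3 and 839 ≡ 3 (mod 4), so reciprocity gives (811 / 839) = -(839 / 811). Reduce: 839 ≡ 28 (mod 811). Now have -(28 / 811).
Factor out 2: 28 = 2^2·7. Since 811 ≡ 3 (mod 8), (2 / 811) = -1, and (2 / 811)^2 = +1. Now have -(7 / 811).
Both 7 ≡ 3 and 811 ≡ 3 (mod 4), so reciprocity gives (7 / 811) = -(811 / 7). Reduce: 811 ≡ 6 (mod 7). Now have (6 / 7).
Factor out 2: 6 = 2·3. Since 7 ≡ 7 (mod 8), (2 / 7) = +1. Now have (3 / 7).
Both 3 ≡ 3 and 7 ≡ 3 (mod 4), so reciprocity gives (3 / 7) = -(7 / 3). Reduce: 7 ≡ 1 (mod 3). Now have -(1 / 3).
(1 / 3) = 1. Collecting the sign factors: -1.

-1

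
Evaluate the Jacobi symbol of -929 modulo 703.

-1

Pull out -1: (-929 / 703) = (-1 / 703)·(929 / 703). Since 703 ≡ 3 (mod 4), (-1 / 703) = -1. Now have -(929 / 703).
Reduce the numerator: 929 ≡ 226 (mod 703), so (929 / 703) = (226 / 703).
Factor out 2: 226 = 2·113. Since 703 ≡ 7 (mod 8), (2 / 703) = +1. Now have -(113 / 703).
113 ≡ 1 (mod 4), so quadratic reciprocity gives (113 / 703) = (703 / 113). Reduce: 703 ≡ 25 (mod 113). Now have -(25 / 113).
25 ≡ 1 (mod 4), so quadratic reciprocity gives (25 / 113) = (113 / 25). Reduce: 113 ≡ 13 (mod 25). Now have -(13 / 25).
13 ≡ 1 (mod 4), so quadratic reciprocity gives (13 / 25) = (25 / 13). Reduce: 25 ≡ 12 (mod 13). Now have -(12 / 13).
Factor out 2: 12 = 2^2·3. Since 13 ≡ 5 (mod 8), (2 / 13) = -1, and (2 / 13)^2 = +1. Now have -(3 / 13).
13 ≡ 1 (mod 4), so quadratic reciprocity gives (3 / 13) = (13 / 3). Reduce: 13 ≡ 1 (mod 3). Now have -(1 / 3).
(1 / 3) = 1. Collecting the sign factors: -1.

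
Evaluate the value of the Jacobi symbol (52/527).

Factor out 2: 52 = 2^2·13. Since 527 ≡ 7 (mod 8), (2/527) = +1, and (2/527)^2 = +1. Now have (13/527).
13 ≡ 1 (mod 4), so quadratic reciprocity gives (13/527) = (527/13). Reduce: 527 ≡ 7 (mod 13). Now have (7/13).
13 ≡ 1 (mod 4), so quadratic reciprocity gives (7/13) = (13/7). Reduce: 13 ≡ 6 (mod 7). Now have (6/7).
Factor out 2: 6 = 2·3. Since 7 ≡ 7 (mod 8), (2/7) = +1. Now have (3/7).
Both 3 ≡ 3 and 7 ≡ 3 (mod 4), so reciprocity gives (3/7) = -(7/3). Reduce: 7 ≡ 1 (mod 3). Now have -(1/3).
(1/3) = 1. Collecting the sign factors: -1.

-1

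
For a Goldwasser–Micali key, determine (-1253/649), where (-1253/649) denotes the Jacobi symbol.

1

Reduce the numerator: -1253 ≡ 45 (mod 649), so (-1253/649) = (45/649).
45 ≡ 1 (mod 4), so quadratic reciprocity gives (45/649) = (649/45). Reduce: 649 ≡ 19 (mod 45). Now have (19/45).
45 ≡ 1 (mod 4), so quadratic reciprocity gives (19/45) = (45/19). Reduce: 45 ≡ 7 (mod 19). Now have (7/19).
Both 7 ≡ 3 and 19 ≡ 3 (mod 4), so reciprocity gives (7/19) = -(19/7). Reduce: 19 ≡ 5 (mod 7). Now have -(5/7).
5 ≡ 1 (mod 4), so quadratic reciprocity gives (5/7) = (7/5). Reduce: 7 ≡ 2 (mod 5). Now have -(2/5).
Factor out 2: 2 = 2. Since 5 ≡ 5 (mod 8), (2/5) = -1. Now have (1/5).
(1/5) = 1. Collecting the sign factors: 1.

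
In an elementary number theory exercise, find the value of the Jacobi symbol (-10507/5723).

-1

(-10507/5723)
  = (939/5723)    [-10507 ≡ 939 mod 5723]
  = -(5723/939)    [QR: both ≡ 3 mod 4, sign flips]
  = -(89/939)    [5723 ≡ 89 mod 939]
  = -(939/89)    [QR: 89 ≡ 1 mod 4, sign kept]
  = -(49/89)    [939 ≡ 49 mod 89]
  = -(89/49)    [QR: 49 ≡ 1 mod 4, sign kept]
  = -(40/49)    [89 ≡ 40 mod 49]
  = -(5/49)    [49 ≡ 1 mod 8 ⇒ (2/49)^3 = +1]
  = -(49/5)    [QR: 5 ≡ 1 mod 4, sign kept]
  = -(4/5)    [49 ≡ 4 mod 5]
  = -(1/5)    [5 ≡ 5 mod 8 ⇒ (2/5)^2 = +1]
  = -1    [(1/5) = 1]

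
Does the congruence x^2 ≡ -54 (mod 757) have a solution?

no

Reduce the numerator: -54 ≡ 703 (mod 757), so (-54|757) = (703|757).
757 ≡ 1 (mod 4), so quadratic reciprocity gives (703|757) = (757|703). Reduce: 757 ≡ 54 (mod 703). Now have (54|703).
Factor out 2: 54 = 2·27. Since 703 ≡ 7 (mod 8), (2|703) = +1. Now have (27|703).
Both 27 ≡ 3 and 703 ≡ 3 (mod 4), so reciprocity gives (27|703) = -(703|27). Reduce: 703 ≡ 1 (mod 27). Now have -(1|27).
(1|27) = 1. Collecting the sign factors: -1.
(-54|757) = -1, and 757 is prime, so -54 is not a quadratic residue mod 757.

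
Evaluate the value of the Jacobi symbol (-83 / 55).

-1

(-83 / 55)
  = (27 / 55)    [-83 ≡ 27 mod 55]
  = -(55 / 27)    [QR: both ≡ 3 mod 4, sign flips]
  = -(1 / 27)    [55 ≡ 1 mod 27]
  = -1    [(1 / 27) = 1]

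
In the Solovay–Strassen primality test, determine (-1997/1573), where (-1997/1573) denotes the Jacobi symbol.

-1

(-1997/1573)
  = (1149/1573)    [-1997 ≡ 1149 mod 1573]
  = (1573/1149)    [QR: 1149 ≡ 1 mod 4, sign kept]
  = (424/1149)    [1573 ≡ 424 mod 1149]
  = -(53/1149)    [1149 ≡ 5 mod 8 ⇒ (2/1149)^3 = -1]
  = -(1149/53)    [QR: 53 ≡ 1 mod 4, sign kept]
  = -(36/53)    [1149 ≡ 36 mod 53]
  = -(9/53)    [53 ≡ 5 mod 8 ⇒ (2/53)^2 = +1]
  = -(53/9)    [QR: 9 ≡ 1 mod 4, sign kept]
  = -(8/9)    [53 ≡ 8 mod 9]
  = -(1/9)    [9 ≡ 1 mod 8 ⇒ (2/9)^3 = +1]
  = -1    [(1/9) = 1]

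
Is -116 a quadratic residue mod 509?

yes

(-116/509)
  = (116/509)    [509 ≡ 1 mod 4 ⇒ (-1/509) = +1]
  = (29/509)    [509 ≡ 5 mod 8 ⇒ (2/509)^2 = +1]
  = (509/29)    [QR: 29 ≡ 1 mod 4, sign kept]
  = (16/29)    [509 ≡ 16 mod 29]
  = (1/29)    [29 ≡ 5 mod 8 ⇒ (2/29)^4 = +1]
  = 1    [(1/29) = 1]
(-116/509) = 1, and 509 is prime, so -116 is a quadratic residue mod 509.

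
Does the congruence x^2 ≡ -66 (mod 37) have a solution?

Pull out -1: (-66/37) = (-1/37)·(66/37). Since 37 ≡ 1 (mod 4), (-1/37) = +1. Now have (66/37).
Reduce the numerator: 66 ≡ 29 (mod 37), so (66/37) = (29/37).
29 ≡ 1 (mod 4), so quadratic reciprocity gives (29/37) = (37/29). Reduce: 37 ≡ 8 (mod 29). Now have (8/29).
Factor out 2: 8 = 2^3. Since 29 ≡ 5 (mod 8), (2/29) = -1, and (2/29)^3 = -1. Now have -(1/29).
(1/29) = 1. Collecting the sign factors: -1.
(-66/37) = -1, and 37 is prime, so -66 is not a quadratic residue mod 37.

no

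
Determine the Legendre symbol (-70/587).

(-70/587)
  = (517/587)    [-70 ≡ 517 mod 587]
  = (587/517)    [QR: 517 ≡ 1 mod 4, sign kept]
  = (70/517)    [587 ≡ 70 mod 517]
  = -(35/517)    [517 ≡ 5 mod 8 ⇒ (2/517) = -1]
  = -(517/35)    [QR: 517 ≡ 1 mod 4, sign kept]
  = -(27/35)    [517 ≡ 27 mod 35]
  = (35/27)    [QR: both ≡ 3 mod 4, sign flips]
  = (8/27)    [35 ≡ 8 mod 27]
  = -(1/27)    [27 ≡ 3 mod 8 ⇒ (2/27)^3 = -1]
  = -1    [(1/27) = 1]

-1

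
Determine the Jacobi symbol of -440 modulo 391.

-1

Reduce the numerator: -440 ≡ 342 (mod 391), so (-440/391) = (342/391).
Factor out 2: 342 = 2·171. Since 391 ≡ 7 (mod 8), (2/391) = +1. Now have (171/391).
Both 171 ≡ 3 and 391 ≡ 3 (mod 4), so reciprocity gives (171/391) = -(391/171). Reduce: 391 ≡ 49 (mod 171). Now have -(49/171).
49 ≡ 1 (mod 4), so quadratic reciprocity gives (49/171) = (171/49). Reduce: 171 ≡ 24 (mod 49). Now have -(24/49).
Factor out 2: 24 = 2^3·3. Since 49 ≡ 1 (mod 8), (2/49) = +1, and (2/49)^3 = +1. Now have -(3/49).
49 ≡ 1 (mod 4), so quadratic reciprocity gives (3/49) = (49/3). Reduce: 49 ≡ 1 (mod 3). Now have -(1/3).
(1/3) = 1. Collecting the sign factors: -1.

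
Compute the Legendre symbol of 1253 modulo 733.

(1253/733)
  = (520/733)    [1253 ≡ 520 mod 733]
  = -(65/733)    [733 ≡ 5 mod 8 ⇒ (2/733)^3 = -1]
  = -(733/65)    [QR: 65 ≡ 1 mod 4, sign kept]
  = -(18/65)    [733 ≡ 18 mod 65]
  = -(9/65)    [65 ≡ 1 mod 8 ⇒ (2/65) = +1]
  = -(65/9)    [QR: 9 ≡ 1 mod 4, sign kept]
  = -(2/9)    [65 ≡ 2 mod 9]
  = -(1/9)    [9 ≡ 1 mod 8 ⇒ (2/9) = +1]
  = -1    [(1/9) = 1]

-1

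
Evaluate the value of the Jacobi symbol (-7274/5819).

Pull out -1: (-7274/5819) = (-1/5819)·(7274/5819). Since 5819 ≡ 3 (mod 4), (-1/5819) = -1. Now have -(7274/5819).
Reduce the numerator: 7274 ≡ 1455 (mod 5819), so (7274/5819) = (1455/5819).
Both 1455 ≡ 3 and 5819 ≡ 3 (mod 4), so reciprocity gives (1455/5819) = -(5819/1455). Reduce: 5819 ≡ 1454 (mod 1455). Now have (1454/1455).
Factor out 2: 1454 = 2·727. Since 1455 ≡ 7 (mod 8), (2/1455) = +1. Now have (727/1455).
Both 727 ≡ 3 and 1455 ≡ 3 (mod 4), so reciprocity gives (727/1455) = -(1455/727). Reduce: 1455 ≡ 1 (mod 727). Now have -(1/727).
(1/727) = 1. Collecting the sign factors: -1.

-1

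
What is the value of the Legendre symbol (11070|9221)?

Reduce the numerator: 11070 ≡ 1849 (mod 9221), so (11070|9221) = (1849|9221).
1849 ≡ 1 (mod 4), so quadratic reciprocity gives (1849|9221) = (9221|1849). Reduce: 9221 ≡ 1825 (mod 1849). Now have (1825|1849).
1825 ≡ 1 (mod 4), so quadratic reciprocity gives (1825|1849) = (1849|1825). Reduce: 1849 ≡ 24 (mod 1825). Now have (24|1825).
Factor out 2: 24 = 2^3·3. Since 1825 ≡ 1 (mod 8), (2|1825) = +1, and (2|1825)^3 = +1. Now have (3|1825).
1825 ≡ 1 (mod 4), so quadratic reciprocity gives (3|1825) = (1825|3). Reduce: 1825 ≡ 1 (mod 3). Now have (1|3).
(1|3) = 1. Collecting the sign factors: 1.

1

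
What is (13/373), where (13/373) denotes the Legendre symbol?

1

13 ≡ 1 (mod 4), so quadratic reciprocity gives (13/373) = (373/13). Reduce: 373 ≡ 9 (mod 13). Now have (9/13).
9 ≡ 1 (mod 4), so quadratic reciprocity gives (9/13) = (13/9). Reduce: 13 ≡ 4 (mod 9). Now have (4/9).
Factor out 2: 4 = 2^2. Since 9 ≡ 1 (mod 8), (2/9) = +1, and (2/9)^2 = +1. Now have (1/9).
(1/9) = 1. Collecting the sign factors: 1.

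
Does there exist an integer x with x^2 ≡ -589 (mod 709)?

Pull out -1: (-589|709) = (-1|709)·(589|709). Since 709 ≡ 1 (mod 4), (-1|709) = +1. Now have (589|709).
589 ≡ 1 (mod 4), so quadratic reciprocity gives (589|709) = (709|589). Reduce: 709 ≡ 120 (mod 589). Now have (120|589).
Factor out 2: 120 = 2^3·15. Since 589 ≡ 5 (mod 8), (2|589) = -1, and (2|589)^3 = -1. Now have -(15|589).
589 ≡ 1 (mod 4), so quadratic reciprocity gives (15|589) = (589|15). Reduce: 589 ≡ 4 (mod 15). Now have -(4|15).
Factor out 2: 4 = 2^2. Since 15 ≡ 7 (mod 8), (2|15) = +1, and (2|15)^2 = +1. Now have -(1|15).
(1|15) = 1. Collecting the sign factors: -1.
The Legendre symbol is -1, so x^2 ≡ -589 (mod 709) has no solution.

no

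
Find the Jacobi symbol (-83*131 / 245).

By multiplicativity, (-83·131 / 245) = (-83 / 245)·(131 / 245).
First factor (-83 / 245):
(-83 / 245)
  = (162 / 245)    [-83 ≡ 162 mod 245]
  = -(81 / 245)    [245 ≡ 5 mod 8 ⇒ (2 / 245) = -1]
  = -(245 / 81)    [QR: 81 ≡ 1 mod 4, sign kept]
  = -(2 / 81)    [245 ≡ 2 mod 81]
  = -(1 / 81)    [81 ≡ 1 mod 8 ⇒ (2 / 81) = +1]
  = -1    [(1 / 81) = 1]
Second factor (131 / 245):
(131 / 245)
  = (245 / 131)    [QR: 245 ≡ 1 mod 4, sign kept]
  = (114 / 131)    [245 ≡ 114 mod 131]
  = -(57 / 131)    [131 ≡ 3 mod 8 ⇒ (2 / 131) = -1]
  = -(131 / 57)    [QR: 57 ≡ 1 mod 4, sign kept]
  = -(17 / 57)    [131 ≡ 17 mod 57]
  = -(57 / 17)    [QR: 17 ≡ 1 mod 4, sign kept]
  = -(6 / 17)    [57 ≡ 6 mod 17]
  = -(3 / 17)    [17 ≡ 1 mod 8 ⇒ (2 / 17) = +1]
  = -(17 / 3)    [QR: 17 ≡ 1 mod 4, sign kept]
  = -(2 / 3)    [17 ≡ 2 mod 3]
  = (1 / 3)    [3 ≡ 3 mod 8 ⇒ (2 / 3) = -1]
  = 1    [(1 / 3) = 1]
Product: (-1)·(1) = -1.

-1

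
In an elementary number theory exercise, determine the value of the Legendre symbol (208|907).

Factor out 2: 208 = 2^4·13. Since 907 ≡ 3 (mod 8), (2|907) = -1, and (2|907)^4 = +1. Now have (13|907).
13 ≡ 1 (mod 4), so quadratic reciprocity gives (13|907) = (907|13). Reduce: 907 ≡ 10 (mod 13). Now have (10|13).
Factor out 2: 10 = 2·5. Since 13 ≡ 5 (mod 8), (2|13) = -1. Now have -(5|13).
5 ≡ 1 (mod 4), so quadratic reciprocity gives (5|13) = (13|5). Reduce: 13 ≡ 3 (mod 5). Now have -(3|5).
5 ≡ 1 (mod 4), so quadratic reciprocity gives (3|5) = (5|3). Reduce: 5 ≡ 2 (mod 3). Now have -(2|3).
Factor out 2: 2 = 2. Since 3 ≡ 3 (mod 8), (2|3) = -1. Now have (1|3).
(1|3) = 1. Collecting the sign factors: 1.

1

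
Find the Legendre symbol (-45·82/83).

By multiplicativity, (-45·82/83) = (-45/83)·(82/83).
First factor (-45/83):
(-45/83)
  = -(45/83)    [83 ≡ 3 mod 4 ⇒ (-1/83) = -1]
  = -(83/45)    [QR: 45 ≡ 1 mod 4, sign kept]
  = -(38/45)    [83 ≡ 38 mod 45]
  = (19/45)    [45 ≡ 5 mod 8 ⇒ (2/45) = -1]
  = (45/19)    [QR: 45 ≡ 1 mod 4, sign kept]
  = (7/19)    [45 ≡ 7 mod 19]
  = -(19/7)    [QR: both ≡ 3 mod 4, sign flips]
  = -(5/7)    [19 ≡ 5 mod 7]
  = -(7/5)    [QR: 5 ≡ 1 mod 4, sign kept]
  = -(2/5)    [7 ≡ 2 mod 5]
  = (1/5)    [5 ≡ 5 mod 8 ⇒ (2/5) = -1]
  = 1    [(1/5) = 1]
Second factor (82/83):
(82/83)
  = -(41/83)    [83 ≡ 3 mod 8 ⇒ (2/83) = -1]
  = -(83/41)    [QR: 41 ≡ 1 mod 4, sign kept]
  = -(1/41)    [83 ≡ 1 mod 41]
  = -1    [(1/41) = 1]
Product: (1)·(-1) = -1.

-1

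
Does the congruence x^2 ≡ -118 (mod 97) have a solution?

Reduce the numerator: -118 ≡ 76 (mod 97), so (-118/97) = (76/97).
Factor out 2: 76 = 2^2·19. Since 97 ≡ 1 (mod 8), (2/97) = +1, and (2/97)^2 = +1. Now have (19/97).
97 ≡ 1 (mod 4), so quadratic reciprocity gives (19/97) = (97/19). Reduce: 97 ≡ 2 (mod 19). Now have (2/19).
Factor out 2: 2 = 2. Since 19 ≡ 3 (mod 8), (2/19) = -1. Now have -(1/19).
(1/19) = 1. Collecting the sign factors: -1.
(-118/97) = -1, and 97 is prime, so -118 is not a quadratic residue mod 97.

no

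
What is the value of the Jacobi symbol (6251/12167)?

(6251/12167)
  = -(12167/6251)    [QR: both ≡ 3 mod 4, sign flips]
  = -(5916/6251)    [12167 ≡ 5916 mod 6251]
  = -(1479/6251)    [6251 ≡ 3 mod 8 ⇒ (2/6251)^2 = +1]
  = (6251/1479)    [QR: both ≡ 3 mod 4, sign flips]
  = (335/1479)    [6251 ≡ 335 mod 1479]
  = -(1479/335)    [QR: both ≡ 3 mod 4, sign flips]
  = -(139/335)    [1479 ≡ 139 mod 335]
  = (335/139)    [QR: both ≡ 3 mod 4, sign flips]
  = (57/139)    [335 ≡ 57 mod 139]
  = (139/57)    [QR: 57 ≡ 1 mod 4, sign kept]
  = (25/57)    [139 ≡ 25 mod 57]
  = (57/25)    [QR: 25 ≡ 1 mod 4, sign kept]
  = (7/25)    [57 ≡ 7 mod 25]
  = (25/7)    [QR: 25 ≡ 1 mod 4, sign kept]
  = (4/7)    [25 ≡ 4 mod 7]
  = (1/7)    [7 ≡ 7 mod 8 ⇒ (2/7)^2 = +1]
  = 1    [(1/7) = 1]

1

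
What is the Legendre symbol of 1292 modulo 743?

Reduce the numerator: 1292 ≡ 549 (mod 743), so (1292/743) = (549/743).
549 ≡ 1 (mod 4), so quadratic reciprocity gives (549/743) = (743/549). Reduce: 743 ≡ 194 (mod 549). Now have (194/549).
Factor out 2: 194 = 2·97. Since 549 ≡ 5 (mod 8), (2/549) = -1. Now have -(97/549).
97 ≡ 1 (mod 4), so quadratic reciprocity gives (97/549) = (549/97). Reduce: 549 ≡ 64 (mod 97). Now have -(64/97).
Factor out 2: 64 = 2^6. Since 97 ≡ 1 (mod 8), (2/97) = +1, and (2/97)^6 = +1. Now have -(1/97).
(1/97) = 1. Collecting the sign factors: -1.

-1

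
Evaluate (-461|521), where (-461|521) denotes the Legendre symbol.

(-461|521)
  = (461|521)    [521 ≡ 1 mod 4 ⇒ (-1|521) = +1]
  = (521|461)    [QR: 461 ≡ 1 mod 4, sign kept]
  = (60|461)    [521 ≡ 60 mod 461]
  = (15|461)    [461 ≡ 5 mod 8 ⇒ (2|461)^2 = +1]
  = (461|15)    [QR: 461 ≡ 1 mod 4, sign kept]
  = (11|15)    [461 ≡ 11 mod 15]
  = -(15|11)    [QR: both ≡ 3 mod 4, sign flips]
  = -(4|11)    [15 ≡ 4 mod 11]
  = -(1|11)    [11 ≡ 3 mod 8 ⇒ (2|11)^2 = +1]
  = -1    [(1|11) = 1]

-1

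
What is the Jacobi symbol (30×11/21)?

By multiplicativity, (30·11/21) = (30/21)·(11/21).
First factor (30/21):
Reduce the numerator: 30 ≡ 9 (mod 21), so (30/21) = (9/21).
9 ≡ 1 (mod 4), so quadratic reciprocity gives (9/21) = (21/9). Reduce: 21 ≡ 3 (mod 9). Now have (3/9).
9 ≡ 1 (mod 4), so quadratic reciprocity gives (3/9) = (9/3). Reduce: 9 ≡ 0 (mod 3). Now have (0/3).
The numerator is now 0 with denominator 3 > 1: the symbol is 0.
Second factor (11/21):
21 ≡ 1 (mod 4), so quadratic reciprocity gives (11/21) = (21/11). Reduce: 21 ≡ 10 (mod 11). Now have (10/11).
Factor out 2: 10 = 2·5. Since 11 ≡ 3 (mod 8), (2/11) = -1. Now have -(5/11).
5 ≡ 1 (mod 4), so quadratic reciprocity gives (5/11) = (11/5). Reduce: 11 ≡ 1 (mod 5). Now have -(1/5).
(1/5) = 1. Collecting the sign factors: -1.
Product: (0)·(-1) = 0.

0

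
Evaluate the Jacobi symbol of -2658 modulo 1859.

(-2658|1859)
  = (1060|1859)    [-2658 ≡ 1060 mod 1859]
  = (265|1859)    [1859 ≡ 3 mod 8 ⇒ (2|1859)^2 = +1]
  = (1859|265)    [QR: 265 ≡ 1 mod 4, sign kept]
  = (4|265)    [1859 ≡ 4 mod 265]
  = (1|265)    [265 ≡ 1 mod 8 ⇒ (2|265)^2 = +1]
  = 1    [(1|265) = 1]

1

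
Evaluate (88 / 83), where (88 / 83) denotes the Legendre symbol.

Reduce the numerator: 88 ≡ 5 (mod 83), so (88 / 83) = (5 / 83).
5 ≡ 1 (mod 4), so quadratic reciprocity gives (5 / 83) = (83 / 5). Reduce: 83 ≡ 3 (mod 5). Now have (3 / 5).
5 ≡ 1 (mod 4), so quadratic reciprocity gives (3 / 5) = (5 / 3). Reduce: 5 ≡ 2 (mod 3). Now have (2 / 3).
Factor out 2: 2 = 2. Since 3 ≡ 3 (mod 8), (2 / 3) = -1. Now have -(1 / 3).
(1 / 3) = 1. Collecting the sign factors: -1.

-1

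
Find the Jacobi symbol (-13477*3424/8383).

-1

By multiplicativity, (-13477·3424/8383) = (-13477/8383)·(3424/8383).
First factor (-13477/8383):
(-13477/8383)
  = (3289/8383)    [-13477 ≡ 3289 mod 8383]
  = (8383/3289)    [QR: 3289 ≡ 1 mod 4, sign kept]
  = (1805/3289)    [8383 ≡ 1805 mod 3289]
  = (3289/1805)    [QR: 1805 ≡ 1 mod 4, sign kept]
  = (1484/1805)    [3289 ≡ 1484 mod 1805]
  = (371/1805)    [1805 ≡ 5 mod 8 ⇒ (2/1805)^2 = +1]
  = (1805/371)    [QR: 1805 ≡ 1 mod 4, sign kept]
  = (321/371)    [1805 ≡ 321 mod 371]
  = (371/321)    [QR: 321 ≡ 1 mod 4, sign kept]
  = (50/321)    [371 ≡ 50 mod 321]
  = (25/321)    [321 ≡ 1 mod 8 ⇒ (2/321) = +1]
  = (321/25)    [QR: 25 ≡ 1 mod 4, sign kept]
  = (21/25)    [321 ≡ 21 mod 25]
  = (25/21)    [QR: 21 ≡ 1 mod 4, sign kept]
  = (4/21)    [25 ≡ 4 mod 21]
  = (1/21)    [21 ≡ 5 mod 8 ⇒ (2/21)^2 = +1]
  = 1    [(1/21) = 1]
Second factor (3424/8383):
(3424/8383)
  = (107/8383)    [8383 ≡ 7 mod 8 ⇒ (2/8383)^5 = +1]
  = -(8383/107)    [QR: both ≡ 3 mod 4, sign flips]
  = -(37/107)    [8383 ≡ 37 mod 107]
  = -(107/37)    [QR: 37 ≡ 1 mod 4, sign kept]
  = -(33/37)    [107 ≡ 33 mod 37]
  = -(37/33)    [QR: 33 ≡ 1 mod 4, sign kept]
  = -(4/33)    [37 ≡ 4 mod 33]
  = -(1/33)    [33 ≡ 1 mod 8 ⇒ (2/33)^2 = +1]
  = -1    [(1/33) = 1]
Product: (1)·(-1) = -1.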